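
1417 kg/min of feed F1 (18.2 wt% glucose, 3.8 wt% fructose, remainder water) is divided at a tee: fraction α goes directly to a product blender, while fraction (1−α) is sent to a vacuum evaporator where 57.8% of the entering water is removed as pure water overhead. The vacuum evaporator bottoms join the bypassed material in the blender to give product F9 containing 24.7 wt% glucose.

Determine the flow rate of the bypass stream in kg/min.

All 1417×0.182 = 257.89 kg/min of glucose reaches F9, so F9 = 257.89/0.247 = 1044.1 kg/min and vapour = 372.89 kg/min.
The evaporator receives (1−α)·1417 of feed at 0.780 water and removes 0.578 of that water:
0.578×0.780×(1−α)×1417 = 372.89
(1−α) = 372.89/638.84 = 0.5837;  α = 0.4163.
Bypass flow = 0.4163×1417 = 589.89 kg/min.

589.9 kg/min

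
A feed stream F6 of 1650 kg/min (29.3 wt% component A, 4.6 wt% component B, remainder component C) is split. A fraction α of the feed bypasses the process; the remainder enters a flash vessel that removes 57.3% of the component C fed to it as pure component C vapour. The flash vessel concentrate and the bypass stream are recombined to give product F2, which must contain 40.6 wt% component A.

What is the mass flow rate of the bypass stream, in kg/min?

437.5 kg/min

All 1650×0.293 = 483.45 kg/min of component A reaches F2, so F2 = 483.45/0.406 = 1190.8 kg/min and vapour = 459.24 kg/min.
The evaporator receives (1−α)·1650 of feed at 0.661 component C and removes 0.573 of that component C:
0.573×0.661×(1−α)×1650 = 459.24
(1−α) = 459.24/624.94 = 0.7348;  α = 0.2652.
Bypass flow = 0.2652×1650 = 437.5 kg/min.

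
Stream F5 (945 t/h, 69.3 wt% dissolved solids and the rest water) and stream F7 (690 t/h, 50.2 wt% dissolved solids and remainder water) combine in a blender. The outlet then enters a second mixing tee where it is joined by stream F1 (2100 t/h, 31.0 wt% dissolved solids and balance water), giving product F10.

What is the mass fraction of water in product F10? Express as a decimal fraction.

Overall, product flow = 3735 t/h.
water in = 945×0.307 + 690×0.498 + 2100×0.690 = 2082.7 t/h.
water fraction in F10 = 0.558.

0.558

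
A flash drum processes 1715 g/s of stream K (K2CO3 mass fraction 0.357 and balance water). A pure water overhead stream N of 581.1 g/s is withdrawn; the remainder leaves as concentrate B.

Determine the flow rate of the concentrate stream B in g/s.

1134 g/s

Concentrate = 1715 − 581.1 = 1133.9 g/s.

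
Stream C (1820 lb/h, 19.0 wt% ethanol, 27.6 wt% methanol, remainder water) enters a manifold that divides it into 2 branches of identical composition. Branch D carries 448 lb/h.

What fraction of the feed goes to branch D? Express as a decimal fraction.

Fraction to D = 448/1820 = 0.2462.

0.246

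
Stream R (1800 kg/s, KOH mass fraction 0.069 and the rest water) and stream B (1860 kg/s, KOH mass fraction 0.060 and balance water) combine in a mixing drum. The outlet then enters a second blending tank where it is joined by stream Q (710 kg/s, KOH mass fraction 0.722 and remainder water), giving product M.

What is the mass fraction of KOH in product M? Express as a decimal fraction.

0.171

Overall, product flow = 4370 kg/s.
KOH in = 1800×0.069 + 1860×0.060 + 710×0.722 = 748.42 kg/s.
KOH fraction in M = 0.171.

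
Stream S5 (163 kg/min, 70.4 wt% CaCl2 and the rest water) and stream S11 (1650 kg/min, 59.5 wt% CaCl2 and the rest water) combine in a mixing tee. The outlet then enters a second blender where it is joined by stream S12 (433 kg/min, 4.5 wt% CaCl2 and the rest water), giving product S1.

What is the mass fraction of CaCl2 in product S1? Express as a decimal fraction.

Overall, product flow = 2246 kg/min.
CaCl2 in = 163×0.704 + 1650×0.595 + 433×0.045 = 1116 kg/min.
CaCl2 fraction in S1 = 0.4969.

0.4969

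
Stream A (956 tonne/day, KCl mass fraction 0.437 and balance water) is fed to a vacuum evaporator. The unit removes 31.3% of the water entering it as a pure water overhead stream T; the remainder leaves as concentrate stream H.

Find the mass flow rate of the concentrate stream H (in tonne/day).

water entering = 956×0.563 = 538.23 tonne/day; overhead removed = 0.313×538.23 = 168.47 tonne/day.
Concentrate = 956 − 168.47 = 787.53 tonne/day.

787.5 tonne/day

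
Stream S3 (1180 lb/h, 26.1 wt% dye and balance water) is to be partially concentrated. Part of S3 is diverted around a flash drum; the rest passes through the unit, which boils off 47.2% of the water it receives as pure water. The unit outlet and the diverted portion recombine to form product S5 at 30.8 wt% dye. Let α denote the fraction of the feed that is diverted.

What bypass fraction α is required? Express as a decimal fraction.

0.563

All 1180×0.261 = 307.98 lb/h of dye reaches S5, so S5 = 307.98/0.308 = 999.94 lb/h and vapour = 180.06 lb/h.
The evaporator receives (1−α)·1180 of feed at 0.739 water and removes 0.472 of that water:
0.472×0.739×(1−α)×1180 = 180.06
(1−α) = 180.06/411.59 = 0.4375;  α = 0.5625.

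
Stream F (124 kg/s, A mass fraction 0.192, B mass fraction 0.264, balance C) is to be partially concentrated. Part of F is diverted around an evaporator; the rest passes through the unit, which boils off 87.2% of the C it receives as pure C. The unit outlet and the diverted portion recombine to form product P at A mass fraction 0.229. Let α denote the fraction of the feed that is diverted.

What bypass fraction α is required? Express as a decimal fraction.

0.659

All 124×0.192 = 23.808 kg/s of A reaches P, so P = 23.808/0.229 = 103.97 kg/s and vapour = 20.035 kg/s.
The evaporator receives (1−α)·124 of feed at 0.544 C and removes 0.872 of that C:
0.872×0.544×(1−α)×124 = 20.035
(1−α) = 20.035/58.822 = 0.3406;  α = 0.6594.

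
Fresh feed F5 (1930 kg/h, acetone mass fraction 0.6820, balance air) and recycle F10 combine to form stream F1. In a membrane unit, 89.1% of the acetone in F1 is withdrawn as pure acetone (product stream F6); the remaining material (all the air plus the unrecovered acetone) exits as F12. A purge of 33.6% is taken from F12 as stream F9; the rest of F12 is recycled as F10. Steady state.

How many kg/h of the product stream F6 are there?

1264 kg/h

acetone in F1: m_A = 1930×0.682 + (1−0.336)·(1−0.891)·m_A, so m_A = 1316.3/0.9276 = 1419 kg/h.
Product F6 = 0.891×1419 = 1264.3 kg/h.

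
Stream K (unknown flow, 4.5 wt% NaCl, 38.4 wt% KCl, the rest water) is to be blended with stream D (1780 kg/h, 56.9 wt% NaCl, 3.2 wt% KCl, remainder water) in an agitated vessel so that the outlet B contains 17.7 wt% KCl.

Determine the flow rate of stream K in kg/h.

Let K be the unknown flow. Total out = 1780 + K.
KCl balance: 56.96 + 0.384·K = 0.177·(1780 + K)
(0.384 − 0.177)·K = 0.177×1780 − 56.96 = 258.1
K = 258.1 / 0.207 = 1246.9 kg/h

1247 kg/h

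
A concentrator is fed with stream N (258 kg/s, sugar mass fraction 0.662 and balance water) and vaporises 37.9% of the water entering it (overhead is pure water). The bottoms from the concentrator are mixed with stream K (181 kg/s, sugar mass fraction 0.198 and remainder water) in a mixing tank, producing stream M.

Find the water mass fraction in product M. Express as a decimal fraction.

Vapour removed = 0.379×0.338×258 = 33.05 kg/s; concentrate = 224.95 kg/s.
water reaching the mixer = 54.154 (from concentrate) + 181×0.802 = 199.32 kg/s.
Product flow = 224.95 + 181 = 405.95 kg/s; water fraction = 0.491.

0.491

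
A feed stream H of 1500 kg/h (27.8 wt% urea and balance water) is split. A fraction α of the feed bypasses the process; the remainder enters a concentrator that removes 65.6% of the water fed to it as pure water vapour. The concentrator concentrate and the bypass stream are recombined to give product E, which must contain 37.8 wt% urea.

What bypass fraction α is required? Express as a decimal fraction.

All 1500×0.278 = 417 kg/h of urea reaches E, so E = 417/0.378 = 1103.2 kg/h and vapour = 396.83 kg/h.
The evaporator receives (1−α)·1500 of feed at 0.722 water and removes 0.656 of that water:
0.656×0.722×(1−α)×1500 = 396.83
(1−α) = 396.83/710.45 = 0.5586;  α = 0.4414.

0.441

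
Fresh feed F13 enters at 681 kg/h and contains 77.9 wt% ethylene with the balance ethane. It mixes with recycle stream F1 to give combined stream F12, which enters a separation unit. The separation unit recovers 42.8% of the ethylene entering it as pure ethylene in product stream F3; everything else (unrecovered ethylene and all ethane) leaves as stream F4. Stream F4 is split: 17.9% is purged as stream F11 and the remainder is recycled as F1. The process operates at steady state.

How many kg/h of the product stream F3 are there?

ethylene in F12: m_A = 681×0.779 + (1−0.179)·(1−0.428)·m_A, so m_A = 530.5/0.5304 = 1000.2 kg/h.
Product F3 = 0.428×1000.2 = 428.09 kg/h.

428.1 kg/h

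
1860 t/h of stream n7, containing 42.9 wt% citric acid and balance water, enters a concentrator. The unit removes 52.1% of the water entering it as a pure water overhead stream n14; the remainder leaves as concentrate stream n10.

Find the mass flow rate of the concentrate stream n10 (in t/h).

water entering = 1860×0.571 = 1062.1 t/h; overhead removed = 0.521×1062.1 = 553.33 t/h.
Concentrate = 1860 − 553.33 = 1306.7 t/h.

1307 t/h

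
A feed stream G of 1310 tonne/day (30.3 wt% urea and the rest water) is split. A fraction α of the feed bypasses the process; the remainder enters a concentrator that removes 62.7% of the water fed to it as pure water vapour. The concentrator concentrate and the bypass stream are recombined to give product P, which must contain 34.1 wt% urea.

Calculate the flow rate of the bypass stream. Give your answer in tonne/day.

976 tonne/day

All 1310×0.303 = 396.93 tonne/day of urea reaches P, so P = 396.93/0.341 = 1164 tonne/day and vapour = 145.98 tonne/day.
The evaporator receives (1−α)·1310 of feed at 0.697 water and removes 0.627 of that water:
0.627×0.697×(1−α)×1310 = 145.98
(1−α) = 145.98/572.49 = 0.2550;  α = 0.7450.
Bypass flow = 0.7450×1310 = 975.96 tonne/day.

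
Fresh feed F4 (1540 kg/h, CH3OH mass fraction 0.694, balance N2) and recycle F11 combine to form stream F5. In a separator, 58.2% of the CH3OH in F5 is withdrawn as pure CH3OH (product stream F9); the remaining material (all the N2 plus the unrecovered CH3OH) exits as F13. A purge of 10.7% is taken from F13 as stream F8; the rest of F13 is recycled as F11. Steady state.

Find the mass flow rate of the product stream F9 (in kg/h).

CH3OH in F5: m_A = 1540×0.694 + (1−0.107)·(1−0.582)·m_A, so m_A = 1068.8/0.6267 = 1705.3 kg/h.
Product F9 = 0.582×1705.3 = 992.49 kg/h.

992.5 kg/h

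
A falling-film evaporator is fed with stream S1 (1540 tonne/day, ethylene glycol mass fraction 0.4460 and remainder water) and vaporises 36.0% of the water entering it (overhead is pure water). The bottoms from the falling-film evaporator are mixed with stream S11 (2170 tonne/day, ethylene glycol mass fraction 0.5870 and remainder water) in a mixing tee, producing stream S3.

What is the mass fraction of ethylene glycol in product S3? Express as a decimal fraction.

Vapour removed = 0.360×0.554×1540 = 307.14 tonne/day; concentrate = 1232.9 tonne/day.
ethylene glycol reaching the mixer = 686.84 (from concentrate) + 2170×0.587 = 1960.6 tonne/day.
Product flow = 1232.9 + 2170 = 3402.9 tonne/day; ethylene glycol fraction = 0.5762.

0.5762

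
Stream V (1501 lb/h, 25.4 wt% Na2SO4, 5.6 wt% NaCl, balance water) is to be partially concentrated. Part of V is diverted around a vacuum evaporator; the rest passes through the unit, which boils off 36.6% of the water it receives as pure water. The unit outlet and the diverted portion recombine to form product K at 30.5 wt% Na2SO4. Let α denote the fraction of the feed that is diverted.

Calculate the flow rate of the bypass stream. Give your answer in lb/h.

507.1 lb/h

All 1501×0.254 = 381.25 lb/h of Na2SO4 reaches K, so K = 381.25/0.305 = 1250 lb/h and vapour = 250.99 lb/h.
The evaporator receives (1−α)·1501 of feed at 0.690 water and removes 0.366 of that water:
0.366×0.690×(1−α)×1501 = 250.99
(1−α) = 250.99/379.06 = 0.6621;  α = 0.3379.
Bypass flow = 0.3379×1501 = 507.15 lb/h.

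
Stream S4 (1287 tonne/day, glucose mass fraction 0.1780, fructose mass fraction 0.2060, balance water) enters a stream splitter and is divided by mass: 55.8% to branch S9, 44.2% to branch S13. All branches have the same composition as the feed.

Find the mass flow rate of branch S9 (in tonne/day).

718.1 tonne/day

Branch S9 flow = 0.558×1287 = 718.15 tonne/day.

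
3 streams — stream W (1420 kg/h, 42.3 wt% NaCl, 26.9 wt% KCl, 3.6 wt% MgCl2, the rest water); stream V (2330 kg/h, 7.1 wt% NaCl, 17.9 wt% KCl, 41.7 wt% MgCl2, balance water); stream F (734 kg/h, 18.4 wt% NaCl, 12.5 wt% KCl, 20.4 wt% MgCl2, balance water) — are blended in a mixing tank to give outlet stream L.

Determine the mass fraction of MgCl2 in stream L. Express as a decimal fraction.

Total flow out = 1420 + 2330 + 734 = 4484 kg/h.
MgCl2 in = 1420×0.036 + 2330×0.417 + 734×0.204 = 1172.5 kg/h.
MgCl2 mass fraction in L = 1172.5/4484 = 0.261.

0.261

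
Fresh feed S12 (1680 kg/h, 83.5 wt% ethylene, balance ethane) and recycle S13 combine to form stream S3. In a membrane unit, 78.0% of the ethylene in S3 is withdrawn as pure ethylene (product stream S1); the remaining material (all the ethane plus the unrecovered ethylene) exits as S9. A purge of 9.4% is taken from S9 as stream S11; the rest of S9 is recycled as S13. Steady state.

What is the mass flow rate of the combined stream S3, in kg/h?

ethane enters only via S12 and leaves only via the purge: 1680×0.165 = 0.094×(ethane in S9), and the membrane unit passes all ethane, so ethane in S3 = ethane in S9 = 2948.9 kg/h.
ethylene in S3: m_A = 1680×0.835 + (1−0.094)·(1−0.780)·m_A, so m_A = 1402.8/0.8007 = 1752 kg/h.
S3 = 1752 + 2948.9 = 4700.9 kg/h.

4701 kg/h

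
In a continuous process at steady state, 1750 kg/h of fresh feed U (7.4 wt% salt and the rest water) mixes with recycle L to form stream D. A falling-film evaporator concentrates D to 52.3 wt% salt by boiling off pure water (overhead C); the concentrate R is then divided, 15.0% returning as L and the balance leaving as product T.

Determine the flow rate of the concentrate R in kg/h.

291.3 kg/h

Overall salt balance (none leaves overhead): salt in fresh feed = salt in product, i.e. 1750×0.074 = (1−0.150)·R·0.523.
R = 129.5/(0.523×0.850) = 291.31 kg/h.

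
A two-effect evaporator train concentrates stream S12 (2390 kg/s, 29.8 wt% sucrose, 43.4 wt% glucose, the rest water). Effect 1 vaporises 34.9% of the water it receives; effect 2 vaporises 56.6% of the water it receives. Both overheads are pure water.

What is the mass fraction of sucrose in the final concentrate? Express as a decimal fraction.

water in feed = 2390×0.268 = 640.52 kg/s.
After stage 1: water left = (1−0.349)×640.52 = 416.98; stream total = 2166.5 kg/s.
After stage 2: water left = (1−0.566)×416.98 = 180.97; final concentrate = 1930.4 kg/s.
sucrose fraction = 712.22/1930.4 = 0.3689.

0.3689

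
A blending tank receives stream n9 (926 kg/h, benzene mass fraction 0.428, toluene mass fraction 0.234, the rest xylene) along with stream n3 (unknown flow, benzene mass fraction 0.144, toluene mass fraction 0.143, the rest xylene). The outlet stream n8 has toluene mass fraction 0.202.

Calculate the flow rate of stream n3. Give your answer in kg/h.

502.2 kg/h

Let n3 be the unknown flow. Total out = 926 + n3.
toluene balance: 216.68 + 0.143·n3 = 0.202·(926 + n3)
(0.143 − 0.202)·n3 = 0.202×926 − 216.68 = -29.632
n3 = -29.632 / -0.059 = 502.24 kg/h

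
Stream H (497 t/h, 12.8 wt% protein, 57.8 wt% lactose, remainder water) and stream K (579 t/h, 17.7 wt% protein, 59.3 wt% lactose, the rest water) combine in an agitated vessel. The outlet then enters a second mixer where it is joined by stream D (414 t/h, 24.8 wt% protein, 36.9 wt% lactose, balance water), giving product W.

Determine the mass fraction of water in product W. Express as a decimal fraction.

Overall, product flow = 1490 t/h.
water in = 497×0.294 + 579×0.230 + 414×0.383 = 437.85 t/h.
water fraction in W = 0.294.

0.294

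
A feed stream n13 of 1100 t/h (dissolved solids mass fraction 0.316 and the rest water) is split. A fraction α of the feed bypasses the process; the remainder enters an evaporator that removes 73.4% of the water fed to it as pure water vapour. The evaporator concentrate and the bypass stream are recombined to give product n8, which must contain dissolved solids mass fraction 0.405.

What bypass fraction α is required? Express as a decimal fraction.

All 1100×0.316 = 347.6 t/h of dissolved solids reaches n8, so n8 = 347.6/0.405 = 858.27 t/h and vapour = 241.73 t/h.
The evaporator receives (1−α)·1100 of feed at 0.684 water and removes 0.734 of that water:
0.734×0.684×(1−α)×1100 = 241.73
(1−α) = 241.73/552.26 = 0.4377;  α = 0.5623.

0.562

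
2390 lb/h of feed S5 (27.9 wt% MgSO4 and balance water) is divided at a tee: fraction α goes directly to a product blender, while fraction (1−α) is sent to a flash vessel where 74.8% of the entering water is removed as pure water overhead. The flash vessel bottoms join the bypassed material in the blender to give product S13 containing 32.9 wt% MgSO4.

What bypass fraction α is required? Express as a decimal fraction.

All 2390×0.279 = 666.81 lb/h of MgSO4 reaches S13, so S13 = 666.81/0.329 = 2026.8 lb/h and vapour = 363.22 lb/h.
The evaporator receives (1−α)·2390 of feed at 0.721 water and removes 0.748 of that water:
0.748×0.721×(1−α)×2390 = 363.22
(1−α) = 363.22/1288.9 = 0.2818;  α = 0.7182.

0.718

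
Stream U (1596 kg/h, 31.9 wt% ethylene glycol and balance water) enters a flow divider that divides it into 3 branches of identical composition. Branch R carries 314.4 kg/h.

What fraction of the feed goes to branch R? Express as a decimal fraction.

0.197

Fraction to R = 314.4/1596 = 0.1970.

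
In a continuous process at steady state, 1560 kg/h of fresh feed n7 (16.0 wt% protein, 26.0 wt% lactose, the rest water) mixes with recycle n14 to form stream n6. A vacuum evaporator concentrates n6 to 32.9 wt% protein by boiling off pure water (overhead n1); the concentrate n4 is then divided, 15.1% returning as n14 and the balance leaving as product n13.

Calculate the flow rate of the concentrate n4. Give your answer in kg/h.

Overall protein balance (none leaves overhead): protein in fresh feed = protein in product, i.e. 1560×0.160 = (1−0.151)·n4·0.329.
n4 = 249.6/(0.329×0.849) = 893.6 kg/h.

893.6 kg/h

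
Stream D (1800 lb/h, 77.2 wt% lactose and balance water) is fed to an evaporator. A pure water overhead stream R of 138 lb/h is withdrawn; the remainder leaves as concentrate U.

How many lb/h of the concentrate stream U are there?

1662 lb/h

Concentrate = 1800 − 138 = 1662 lb/h.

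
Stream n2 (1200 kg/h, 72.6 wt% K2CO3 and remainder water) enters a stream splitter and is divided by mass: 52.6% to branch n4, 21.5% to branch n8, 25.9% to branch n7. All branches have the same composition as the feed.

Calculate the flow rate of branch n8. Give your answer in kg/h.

258 kg/h

Branch n8 flow = 0.215×1200 = 258 kg/h.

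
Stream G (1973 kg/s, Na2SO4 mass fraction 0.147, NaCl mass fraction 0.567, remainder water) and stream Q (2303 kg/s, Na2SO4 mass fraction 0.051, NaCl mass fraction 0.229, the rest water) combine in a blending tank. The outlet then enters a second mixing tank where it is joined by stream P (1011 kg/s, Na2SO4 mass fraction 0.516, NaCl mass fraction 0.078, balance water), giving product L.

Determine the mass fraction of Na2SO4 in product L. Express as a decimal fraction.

Overall, product flow = 5287 kg/s.
Na2SO4 in = 1973×0.147 + 2303×0.051 + 1011×0.516 = 929.16 kg/s.
Na2SO4 fraction in L = 0.176.

0.176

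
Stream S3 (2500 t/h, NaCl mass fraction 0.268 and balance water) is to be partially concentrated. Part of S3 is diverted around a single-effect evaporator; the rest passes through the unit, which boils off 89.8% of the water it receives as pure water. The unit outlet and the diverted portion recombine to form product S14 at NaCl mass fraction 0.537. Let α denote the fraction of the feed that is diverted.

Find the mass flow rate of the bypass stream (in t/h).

594.8 t/h

All 2500×0.268 = 670 t/h of NaCl reaches S14, so S14 = 670/0.537 = 1247.7 t/h and vapour = 1252.3 t/h.
The evaporator receives (1−α)·2500 of feed at 0.732 water and removes 0.898 of that water:
0.898×0.732×(1−α)×2500 = 1252.3
(1−α) = 1252.3/1643.3 = 0.7621;  α = 0.2379.
Bypass flow = 0.2379×2500 = 594.84 t/h.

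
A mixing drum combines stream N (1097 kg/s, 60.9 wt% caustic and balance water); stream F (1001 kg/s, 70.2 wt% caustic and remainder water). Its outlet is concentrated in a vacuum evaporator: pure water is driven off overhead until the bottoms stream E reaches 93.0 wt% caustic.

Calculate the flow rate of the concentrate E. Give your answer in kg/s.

caustic entering = 1097×0.609 + 1001×0.702 = 1370.8 kg/s.
All caustic reports to E, so E = 1370.8/0.930 = 1474 kg/s.

1474 kg/s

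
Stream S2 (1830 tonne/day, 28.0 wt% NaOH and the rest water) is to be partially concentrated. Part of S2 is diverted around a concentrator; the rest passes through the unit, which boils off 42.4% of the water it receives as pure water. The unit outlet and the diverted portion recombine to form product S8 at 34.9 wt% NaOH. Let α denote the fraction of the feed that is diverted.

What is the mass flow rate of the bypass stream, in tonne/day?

644.8 tonne/day

All 1830×0.280 = 512.4 tonne/day of NaOH reaches S8, so S8 = 512.4/0.349 = 1468.2 tonne/day and vapour = 361.81 tonne/day.
The evaporator receives (1−α)·1830 of feed at 0.720 water and removes 0.424 of that water:
0.424×0.720×(1−α)×1830 = 361.81
(1−α) = 361.81/558.66 = 0.6476;  α = 0.3524.
Bypass flow = 0.3524×1830 = 644.84 tonne/day.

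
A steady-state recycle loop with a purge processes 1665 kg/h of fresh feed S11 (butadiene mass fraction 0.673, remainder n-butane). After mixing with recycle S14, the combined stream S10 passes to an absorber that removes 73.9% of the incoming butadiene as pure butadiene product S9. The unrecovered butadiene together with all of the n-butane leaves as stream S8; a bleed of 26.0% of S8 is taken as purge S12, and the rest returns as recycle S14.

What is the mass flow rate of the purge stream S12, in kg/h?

n-butane enters only via S11 and leaves only via the purge: 1665×0.327 = 0.260×(n-butane in S8), and the absorber passes all n-butane, so n-butane in S10 = n-butane in S8 = 2094.1 kg/h.
butadiene in S10: m_A = 1665×0.673 + (1−0.260)·(1−0.739)·m_A, so m_A = 1120.5/0.8069 = 1388.8 kg/h.
S8 = (1−0.739)×1388.8 + 2094.1 = 2456.5 kg/h.
Purge S12 = 0.260×2456.5 = 638.7 kg/h.

638.7 kg/h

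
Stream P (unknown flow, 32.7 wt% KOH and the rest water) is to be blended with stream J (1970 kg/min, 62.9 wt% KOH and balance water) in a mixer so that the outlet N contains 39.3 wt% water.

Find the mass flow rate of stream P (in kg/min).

Let P be the unknown flow. Total out = 1970 + P.
water balance: 730.87 + 0.673·P = 0.393·(1970 + P)
(0.673 − 0.393)·P = 0.393×1970 − 730.87 = 43.34
P = 43.34 / 0.280 = 154.79 kg/min

154.8 kg/min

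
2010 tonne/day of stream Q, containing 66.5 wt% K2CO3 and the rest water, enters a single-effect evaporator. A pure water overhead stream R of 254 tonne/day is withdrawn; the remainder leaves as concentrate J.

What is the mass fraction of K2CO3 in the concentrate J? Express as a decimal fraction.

0.761

K2CO3 is not removed: 2010×0.665 = 1336.7 tonne/day of K2CO3 enters J.
Concentrate = 2010 − 254 = 1756 tonne/day.
Mass fraction = 1336.7/1756 = 0.761.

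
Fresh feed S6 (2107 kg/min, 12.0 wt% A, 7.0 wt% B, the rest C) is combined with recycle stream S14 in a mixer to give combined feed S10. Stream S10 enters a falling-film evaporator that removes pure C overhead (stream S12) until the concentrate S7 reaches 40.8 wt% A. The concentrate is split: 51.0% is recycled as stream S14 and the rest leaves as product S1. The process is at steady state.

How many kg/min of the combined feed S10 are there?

Overall A balance (none leaves overhead): A in fresh feed = A in product, i.e. 2107×0.120 = (1−0.510)·S7·0.408.
S7 = 252.84/(0.408×0.490) = 1264.7 kg/min.
Recycle S14 = 0.510×1264.7 = 645 kg/min.
Combined feed S10 = 2107 + 645 = 2752 kg/min.

2752 kg/min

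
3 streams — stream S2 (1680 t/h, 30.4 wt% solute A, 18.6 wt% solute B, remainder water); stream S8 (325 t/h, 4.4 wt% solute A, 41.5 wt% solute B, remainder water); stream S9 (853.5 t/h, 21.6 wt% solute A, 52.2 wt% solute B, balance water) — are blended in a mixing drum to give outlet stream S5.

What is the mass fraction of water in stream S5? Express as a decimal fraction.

0.439

Total flow out = 1680 + 325 + 853.5 = 2858.5 t/h.
water in = 1680×0.510 + 325×0.541 + 853.5×0.262 = 1256.2 t/h.
water mass fraction in S5 = 1256.2/2858.5 = 0.439.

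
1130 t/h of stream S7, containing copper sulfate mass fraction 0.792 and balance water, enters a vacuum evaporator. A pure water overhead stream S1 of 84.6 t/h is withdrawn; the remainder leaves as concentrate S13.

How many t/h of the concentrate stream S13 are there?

1045 t/h

Concentrate = 1130 − 84.6 = 1045.4 t/h.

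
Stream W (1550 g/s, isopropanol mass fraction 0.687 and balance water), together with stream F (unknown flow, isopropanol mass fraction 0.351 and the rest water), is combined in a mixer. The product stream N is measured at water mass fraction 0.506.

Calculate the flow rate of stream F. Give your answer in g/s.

Let F be the unknown flow. Total out = 1550 + F.
water balance: 485.15 + 0.649·F = 0.506·(1550 + F)
(0.649 − 0.506)·F = 0.506×1550 − 485.15 = 299.15
F = 299.15 / 0.143 = 2092 g/s

2092 g/s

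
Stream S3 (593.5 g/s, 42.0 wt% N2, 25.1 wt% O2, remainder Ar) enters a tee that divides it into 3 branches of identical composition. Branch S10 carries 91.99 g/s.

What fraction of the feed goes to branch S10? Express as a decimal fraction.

0.155

Fraction to S10 = 91.99/593.5 = 0.1550.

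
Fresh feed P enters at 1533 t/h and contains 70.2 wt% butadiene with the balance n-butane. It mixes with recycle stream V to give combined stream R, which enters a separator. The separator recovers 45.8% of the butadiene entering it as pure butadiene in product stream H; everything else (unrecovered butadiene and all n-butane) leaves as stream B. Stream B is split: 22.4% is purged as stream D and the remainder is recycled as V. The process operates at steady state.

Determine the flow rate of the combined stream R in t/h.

3897 t/h

n-butane enters only via P and leaves only via the purge: 1533×0.298 = 0.224×(n-butane in B), and the separator passes all n-butane, so n-butane in R = n-butane in B = 2039.4 t/h.
butadiene in R: m_A = 1533×0.702 + (1−0.224)·(1−0.458)·m_A, so m_A = 1076.2/0.5794 = 1857.4 t/h.
R = 1857.4 + 2039.4 = 3896.8 t/h.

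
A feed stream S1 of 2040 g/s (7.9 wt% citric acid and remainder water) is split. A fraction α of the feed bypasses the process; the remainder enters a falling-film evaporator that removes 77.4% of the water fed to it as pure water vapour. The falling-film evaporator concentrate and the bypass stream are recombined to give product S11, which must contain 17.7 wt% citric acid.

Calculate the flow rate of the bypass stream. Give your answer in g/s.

All 2040×0.079 = 161.16 g/s of citric acid reaches S11, so S11 = 161.16/0.177 = 910.51 g/s and vapour = 1129.5 g/s.
The evaporator receives (1−α)·2040 of feed at 0.921 water and removes 0.774 of that water:
0.774×0.921×(1−α)×2040 = 1129.5
(1−α) = 1129.5/1454.2 = 0.7767;  α = 0.2233.
Bypass flow = 0.2233×2040 = 455.54 g/s.

455.5 g/s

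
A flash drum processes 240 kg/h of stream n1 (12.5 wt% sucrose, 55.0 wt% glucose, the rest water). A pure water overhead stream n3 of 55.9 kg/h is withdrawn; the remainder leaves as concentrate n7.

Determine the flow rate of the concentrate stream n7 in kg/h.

184.1 kg/h

Concentrate = 240 − 55.9 = 184.1 kg/h.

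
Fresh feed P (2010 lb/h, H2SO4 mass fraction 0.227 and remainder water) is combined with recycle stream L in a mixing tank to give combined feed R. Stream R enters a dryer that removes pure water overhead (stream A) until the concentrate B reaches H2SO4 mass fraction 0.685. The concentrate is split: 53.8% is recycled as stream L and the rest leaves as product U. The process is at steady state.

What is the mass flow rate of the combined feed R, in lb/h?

2786 lb/h

Overall H2SO4 balance (none leaves overhead): H2SO4 in fresh feed = H2SO4 in product, i.e. 2010×0.227 = (1−0.538)·B·0.685.
B = 456.27/(0.685×0.462) = 1441.7 lb/h.
Recycle L = 0.538×1441.7 = 775.66 lb/h.
Combined feed R = 2010 + 775.66 = 2785.7 lb/h.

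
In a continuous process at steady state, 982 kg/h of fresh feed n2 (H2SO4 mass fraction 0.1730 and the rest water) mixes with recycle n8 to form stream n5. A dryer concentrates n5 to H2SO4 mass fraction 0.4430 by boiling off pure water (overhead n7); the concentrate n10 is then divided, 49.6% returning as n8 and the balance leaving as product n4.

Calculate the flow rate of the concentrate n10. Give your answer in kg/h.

760.9 kg/h

Overall H2SO4 balance (none leaves overhead): H2SO4 in fresh feed = H2SO4 in product, i.e. 982×0.173 = (1−0.496)·n10·0.443.
n10 = 169.89/(0.443×0.504) = 760.89 kg/h.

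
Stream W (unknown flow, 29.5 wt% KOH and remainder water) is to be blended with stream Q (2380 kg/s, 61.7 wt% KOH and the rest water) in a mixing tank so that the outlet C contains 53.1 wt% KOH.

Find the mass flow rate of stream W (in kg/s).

Let W be the unknown flow. Total out = 2380 + W.
KOH balance: 1468.5 + 0.295·W = 0.531·(2380 + W)
(0.295 − 0.531)·W = 0.531×2380 − 1468.5 = -204.68
W = -204.68 / -0.236 = 867.29 kg/s

867.3 kg/s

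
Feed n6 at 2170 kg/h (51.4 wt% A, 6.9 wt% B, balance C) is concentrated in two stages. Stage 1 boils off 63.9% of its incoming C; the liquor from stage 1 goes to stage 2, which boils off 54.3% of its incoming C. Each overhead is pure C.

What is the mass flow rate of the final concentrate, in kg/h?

C in feed = 2170×0.417 = 904.89 kg/h.
After stage 1: C left = (1−0.639)×904.89 = 326.67; stream total = 1591.8 kg/h.
After stage 2: C left = (1−0.543)×326.67 = 149.29; final concentrate = 1414.4 kg/h.

1414 kg/h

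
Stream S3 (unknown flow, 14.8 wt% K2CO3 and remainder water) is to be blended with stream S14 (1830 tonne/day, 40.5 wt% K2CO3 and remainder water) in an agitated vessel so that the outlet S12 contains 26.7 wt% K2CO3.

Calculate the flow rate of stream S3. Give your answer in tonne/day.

2122 tonne/day

Let S3 be the unknown flow. Total out = 1830 + S3.
K2CO3 balance: 741.15 + 0.148·S3 = 0.267·(1830 + S3)
(0.148 − 0.267)·S3 = 0.267×1830 − 741.15 = -252.54
S3 = -252.54 / -0.119 = 2122.2 tonne/day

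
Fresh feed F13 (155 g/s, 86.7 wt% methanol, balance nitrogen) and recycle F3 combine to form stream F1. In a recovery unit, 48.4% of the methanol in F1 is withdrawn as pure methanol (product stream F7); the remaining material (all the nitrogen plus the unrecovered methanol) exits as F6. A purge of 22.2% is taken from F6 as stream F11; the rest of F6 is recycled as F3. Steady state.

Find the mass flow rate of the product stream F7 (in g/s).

methanol in F1: m_A = 155×0.867 + (1−0.222)·(1−0.484)·m_A, so m_A = 134.38/0.5986 = 224.52 g/s.
Product F7 = 0.484×224.52 = 108.67 g/s.

108.7 g/s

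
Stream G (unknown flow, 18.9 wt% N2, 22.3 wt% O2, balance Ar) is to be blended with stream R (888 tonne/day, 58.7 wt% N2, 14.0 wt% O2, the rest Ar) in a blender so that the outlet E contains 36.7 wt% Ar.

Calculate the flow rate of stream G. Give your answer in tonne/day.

Let G be the unknown flow. Total out = 888 + G.
Ar balance: 242.42 + 0.588·G = 0.367·(888 + G)
(0.588 − 0.367)·G = 0.367×888 − 242.42 = 83.472
G = 83.472 / 0.221 = 377.7 tonne/day

377.7 tonne/day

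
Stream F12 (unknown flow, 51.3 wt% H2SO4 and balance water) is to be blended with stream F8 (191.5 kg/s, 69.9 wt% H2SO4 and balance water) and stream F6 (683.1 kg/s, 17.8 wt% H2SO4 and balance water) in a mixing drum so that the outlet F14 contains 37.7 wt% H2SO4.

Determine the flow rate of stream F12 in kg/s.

Let F12 be the unknown flow. Total out = 874.6 + F12.
H2SO4 balance: 255.45 + 0.513·F12 = 0.377·(874.6 + F12)
(0.513 − 0.377)·F12 = 0.377×874.6 − 255.45 = 74.274
F12 = 74.274 / 0.136 = 546.13 kg/s

546.1 kg/s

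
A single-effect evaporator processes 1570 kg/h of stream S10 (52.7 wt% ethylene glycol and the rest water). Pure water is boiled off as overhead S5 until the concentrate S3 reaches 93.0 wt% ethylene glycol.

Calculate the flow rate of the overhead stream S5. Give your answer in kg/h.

ethylene glycol is conserved: 1570×0.527 = 827.39 kg/h all reports to the concentrate.
Concentrate = 827.39/(target fraction) = 889.67 kg/h.
Overhead = 1570 − 889.67 = 680.33 kg/h.

680.3 kg/h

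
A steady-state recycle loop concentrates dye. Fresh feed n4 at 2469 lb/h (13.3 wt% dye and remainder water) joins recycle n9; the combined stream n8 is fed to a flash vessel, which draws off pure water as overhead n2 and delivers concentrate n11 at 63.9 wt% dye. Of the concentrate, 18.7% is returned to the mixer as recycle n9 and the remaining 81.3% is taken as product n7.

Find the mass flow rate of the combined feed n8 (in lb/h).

Overall dye balance (none leaves overhead): dye in fresh feed = dye in product, i.e. 2469×0.133 = (1−0.187)·n11·0.639.
n11 = 328.38/(0.639×0.813) = 632.09 lb/h.
Recycle n9 = 0.187×632.09 = 118.2 lb/h.
Combined feed n8 = 2469 + 118.2 = 2587.2 lb/h.

2587 lb/h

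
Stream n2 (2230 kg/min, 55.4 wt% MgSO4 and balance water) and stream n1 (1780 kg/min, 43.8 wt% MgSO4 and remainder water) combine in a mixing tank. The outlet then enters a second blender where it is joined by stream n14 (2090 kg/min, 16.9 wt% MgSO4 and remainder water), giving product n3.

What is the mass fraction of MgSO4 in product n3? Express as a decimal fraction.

0.388

Overall, product flow = 6100 kg/min.
MgSO4 in = 2230×0.554 + 1780×0.438 + 2090×0.169 = 2368.3 kg/min.
MgSO4 fraction in n3 = 0.388.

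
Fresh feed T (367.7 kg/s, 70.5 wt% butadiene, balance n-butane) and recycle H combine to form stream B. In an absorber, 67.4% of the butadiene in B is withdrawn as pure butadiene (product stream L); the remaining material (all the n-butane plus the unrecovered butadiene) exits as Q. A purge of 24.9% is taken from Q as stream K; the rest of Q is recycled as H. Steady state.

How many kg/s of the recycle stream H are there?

411.2 kg/s

n-butane enters only via T and leaves only via the purge: 367.7×0.295 = 0.249×(n-butane in Q), and the absorber passes all n-butane, so n-butane in B = n-butane in Q = 435.63 kg/s.
butadiene in B: m_A = 367.7×0.705 + (1−0.249)·(1−0.674)·m_A, so m_A = 259.23/0.7552 = 343.27 kg/s.
Q = (1−0.674)×343.27 + 435.63 = 547.53 kg/s.
Recycle H = (1−0.249)×547.53 = 411.2 kg/s.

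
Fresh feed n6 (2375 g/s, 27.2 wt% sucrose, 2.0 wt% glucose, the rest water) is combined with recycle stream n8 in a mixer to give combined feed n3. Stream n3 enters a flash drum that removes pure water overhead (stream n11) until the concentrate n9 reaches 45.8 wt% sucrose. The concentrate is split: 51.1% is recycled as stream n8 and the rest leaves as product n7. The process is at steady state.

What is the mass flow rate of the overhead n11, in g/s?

Overall sucrose balance (none leaves overhead): sucrose in fresh feed = sucrose in product, i.e. 2375×0.272 = (1−0.511)·n9·0.458.
n9 = 646/(0.458×0.489) = 2884.4 g/s.
Recycle n8 = 0.511×2884.4 = 1473.9 g/s.
Combined feed n3 = 2375 + 1473.9 = 3848.9 g/s.
Overhead n11 = n3 − n9 = 3848.9 − 2884.4 = 964.52 g/s.

964.5 g/s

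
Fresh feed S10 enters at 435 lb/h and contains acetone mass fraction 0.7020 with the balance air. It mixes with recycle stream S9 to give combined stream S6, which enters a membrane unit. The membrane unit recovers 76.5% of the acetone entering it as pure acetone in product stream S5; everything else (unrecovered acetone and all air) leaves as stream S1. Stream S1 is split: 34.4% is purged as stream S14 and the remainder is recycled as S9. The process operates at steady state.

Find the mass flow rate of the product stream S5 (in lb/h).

acetone in S6: m_A = 435×0.702 + (1−0.344)·(1−0.765)·m_A, so m_A = 305.37/0.8458 = 361.03 lb/h.
Product S5 = 0.765×361.03 = 276.18 lb/h.

276.2 lb/h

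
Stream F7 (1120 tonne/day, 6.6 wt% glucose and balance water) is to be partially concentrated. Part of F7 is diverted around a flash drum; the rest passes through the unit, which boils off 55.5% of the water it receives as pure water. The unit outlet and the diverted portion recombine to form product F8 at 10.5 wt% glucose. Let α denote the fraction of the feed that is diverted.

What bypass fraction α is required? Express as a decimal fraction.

All 1120×0.066 = 73.92 tonne/day of glucose reaches F8, so F8 = 73.92/0.105 = 704 tonne/day and vapour = 416 tonne/day.
The evaporator receives (1−α)·1120 of feed at 0.934 water and removes 0.555 of that water:
0.555×0.934×(1−α)×1120 = 416
(1−α) = 416/580.57 = 0.7165;  α = 0.2835.

0.283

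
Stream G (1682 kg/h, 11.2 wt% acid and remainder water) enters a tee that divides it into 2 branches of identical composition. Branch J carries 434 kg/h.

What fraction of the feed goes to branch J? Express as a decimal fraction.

Fraction to J = 434/1682 = 0.2580.

0.258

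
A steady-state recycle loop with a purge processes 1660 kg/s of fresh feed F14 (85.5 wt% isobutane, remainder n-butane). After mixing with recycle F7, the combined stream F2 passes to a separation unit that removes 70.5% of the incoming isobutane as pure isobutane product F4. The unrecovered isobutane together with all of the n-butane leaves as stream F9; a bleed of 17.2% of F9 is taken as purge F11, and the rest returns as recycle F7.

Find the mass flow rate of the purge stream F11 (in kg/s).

336 kg/s

n-butane enters only via F14 and leaves only via the purge: 1660×0.145 = 0.172×(n-butane in F9), and the separation unit passes all n-butane, so n-butane in F2 = n-butane in F9 = 1399.4 kg/s.
isobutane in F2: m_A = 1660×0.855 + (1−0.172)·(1−0.705)·m_A, so m_A = 1419.3/0.7557 = 1878 kg/s.
F9 = (1−0.705)×1878 + 1399.4 = 1953.4 kg/s.
Purge F11 = 0.172×1953.4 = 335.99 kg/s.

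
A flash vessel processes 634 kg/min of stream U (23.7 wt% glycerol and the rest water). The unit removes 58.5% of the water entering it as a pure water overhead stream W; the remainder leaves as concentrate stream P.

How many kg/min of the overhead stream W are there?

water entering = 634×0.763 = 483.74 kg/min; overhead removed = 0.585×483.74 = 282.99 kg/min.

283 kg/min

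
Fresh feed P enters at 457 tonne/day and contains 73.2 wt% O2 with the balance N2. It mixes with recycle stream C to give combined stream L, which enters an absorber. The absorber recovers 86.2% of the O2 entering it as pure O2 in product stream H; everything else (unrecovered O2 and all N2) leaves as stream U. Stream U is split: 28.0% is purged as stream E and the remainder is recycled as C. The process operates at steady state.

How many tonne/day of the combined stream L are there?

808.8 tonne/day

N2 enters only via P and leaves only via the purge: 457×0.268 = 0.280×(N2 in U), and the absorber passes all N2, so N2 in L = N2 in U = 437.41 tonne/day.
O2 in L: m_A = 457×0.732 + (1−0.280)·(1−0.862)·m_A, so m_A = 334.52/0.9006 = 371.43 tonne/day.
L = 371.43 + 437.41 = 808.84 tonne/day.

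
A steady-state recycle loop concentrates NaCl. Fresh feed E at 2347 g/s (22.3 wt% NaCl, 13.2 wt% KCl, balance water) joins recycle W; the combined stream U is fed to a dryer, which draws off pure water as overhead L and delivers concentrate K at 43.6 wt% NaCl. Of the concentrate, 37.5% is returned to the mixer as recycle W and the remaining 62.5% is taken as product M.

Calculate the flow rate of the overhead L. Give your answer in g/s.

1147 g/s

Overall NaCl balance (none leaves overhead): NaCl in fresh feed = NaCl in product, i.e. 2347×0.223 = (1−0.375)·K·0.436.
K = 523.38/(0.436×0.625) = 1920.7 g/s.
Recycle W = 0.375×1920.7 = 720.25 g/s.
Combined feed U = 2347 + 720.25 = 3067.2 g/s.
Overhead L = U − K = 3067.2 − 1920.7 = 1146.6 g/s.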